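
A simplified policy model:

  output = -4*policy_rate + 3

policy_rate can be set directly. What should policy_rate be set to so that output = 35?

policy_rate = -8

Solve -4*policy_rate + 3 = 35: policy_rate = (35 - 3) / -4 = -8.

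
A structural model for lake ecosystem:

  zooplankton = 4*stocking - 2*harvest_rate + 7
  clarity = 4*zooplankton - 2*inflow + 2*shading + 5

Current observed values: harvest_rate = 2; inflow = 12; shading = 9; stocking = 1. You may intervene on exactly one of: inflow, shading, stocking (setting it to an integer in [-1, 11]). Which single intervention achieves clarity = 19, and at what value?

set shading = 5

Intervening on inflow: clarity = -2*inflow + 51. Reaching 19 requires inflow = 16, outside [-1, 11].
Intervening on shading: with other inputs at their observed values, clarity = 2*shading + 9. Solving for 19 gives shading = 5, within [-1, 11].
Intervening on stocking: clarity = 16*stocking + 11. Reaching 19 requires stocking = 1/2, not an integer.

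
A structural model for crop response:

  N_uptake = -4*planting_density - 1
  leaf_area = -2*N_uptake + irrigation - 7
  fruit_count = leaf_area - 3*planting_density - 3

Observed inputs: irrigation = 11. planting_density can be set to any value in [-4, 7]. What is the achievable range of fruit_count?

-17 to 38

Substituting into the leaf_area equation gives leaf_area = 8*planting_density + 6.
This gives fruit_count = 5*planting_density + 3.
Linear in planting_density, so extremes are at the endpoints: planting_density = -4 gives fruit_count = -17; planting_density = 7 gives fruit_count = 38.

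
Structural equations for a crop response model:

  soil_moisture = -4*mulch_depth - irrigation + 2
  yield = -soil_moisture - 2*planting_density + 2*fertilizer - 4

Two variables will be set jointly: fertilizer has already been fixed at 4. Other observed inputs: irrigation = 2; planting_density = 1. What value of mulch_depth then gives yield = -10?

With fertilizer held at 4:
Substituting into the soil_moisture equation gives soil_moisture = -4*mulch_depth.
Substituting into the yield equation gives yield = 4*mulch_depth + 2.
Solve 4*mulch_depth + 2 = -10: mulch_depth = (-10 - 2) / 4 = -3.

mulch_depth = -3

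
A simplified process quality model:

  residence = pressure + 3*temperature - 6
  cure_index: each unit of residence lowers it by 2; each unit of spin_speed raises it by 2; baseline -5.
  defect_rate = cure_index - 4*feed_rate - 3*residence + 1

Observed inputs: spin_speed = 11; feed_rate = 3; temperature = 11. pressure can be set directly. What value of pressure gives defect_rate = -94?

pressure = -7

Substituting into the residence equation gives residence = pressure + 27.
Substituting into the cure_index equation gives cure_index = -2*pressure - 37.
So defect_rate = -5*pressure - 129.
Solve -5*pressure - 129 = -94: pressure = (-94 + 129) / -5 = -7.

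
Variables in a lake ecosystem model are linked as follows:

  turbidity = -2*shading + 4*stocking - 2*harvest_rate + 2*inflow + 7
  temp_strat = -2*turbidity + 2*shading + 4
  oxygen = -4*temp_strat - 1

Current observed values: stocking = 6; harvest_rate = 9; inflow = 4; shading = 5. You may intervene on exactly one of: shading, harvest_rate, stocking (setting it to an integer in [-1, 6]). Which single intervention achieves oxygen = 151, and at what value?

set shading = 0

Intervening on shading: with other inputs at their observed values, oxygen = -24*shading + 151. Solving for 151 gives shading = 0, within [-1, 6].
Intervening on harvest_rate: oxygen = -16*harvest_rate + 175. Reaching 151 requires harvest_rate = 3/2, not an integer.
Intervening on stocking: oxygen = 32*stocking - 161. Reaching 151 requires stocking = 39/4, not an integer.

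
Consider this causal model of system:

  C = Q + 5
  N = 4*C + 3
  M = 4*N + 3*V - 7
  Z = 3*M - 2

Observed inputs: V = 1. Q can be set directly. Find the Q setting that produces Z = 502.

Substituting into the N equation gives N = 4*Q + 23.
Substituting into the M equation gives M = 16*Q + 88.
Substituting into the Z equation gives Z = 48*Q + 262.
Solve 48*Q + 262 = 502: Q = (502 - 262) / 48 = 5.

Q = 5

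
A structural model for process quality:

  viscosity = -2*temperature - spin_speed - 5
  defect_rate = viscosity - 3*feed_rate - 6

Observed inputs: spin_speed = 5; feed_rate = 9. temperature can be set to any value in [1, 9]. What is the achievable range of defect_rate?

-61 to -45

Substituting into the viscosity equation gives viscosity = -2*temperature - 10.
Substituting into the defect_rate equation gives defect_rate = -2*temperature - 43.
Linear in temperature, so extremes are at the endpoints: temperature = 1 gives defect_rate = -45; temperature = 9 gives defect_rate = -61.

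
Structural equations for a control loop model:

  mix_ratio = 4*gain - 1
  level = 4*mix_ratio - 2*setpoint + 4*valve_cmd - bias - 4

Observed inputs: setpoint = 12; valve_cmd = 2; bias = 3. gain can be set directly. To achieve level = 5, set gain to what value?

Substituting into the level equation gives level = 16*gain - 27.
Solve 16*gain - 27 = 5: gain = (5 + 27) / 16 = 2.

gain = 2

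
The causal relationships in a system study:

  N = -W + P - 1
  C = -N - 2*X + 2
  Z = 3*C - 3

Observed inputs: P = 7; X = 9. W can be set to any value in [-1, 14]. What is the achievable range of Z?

-72 to -27

Substituting into the N equation gives N = -W + 6.
Substituting into the C equation gives C = W - 22.
Substituting into the Z equation gives Z = 3*W - 69.
Linear in W, so extremes are at the endpoints: W = -1 gives Z = -72; W = 14 gives Z = -27.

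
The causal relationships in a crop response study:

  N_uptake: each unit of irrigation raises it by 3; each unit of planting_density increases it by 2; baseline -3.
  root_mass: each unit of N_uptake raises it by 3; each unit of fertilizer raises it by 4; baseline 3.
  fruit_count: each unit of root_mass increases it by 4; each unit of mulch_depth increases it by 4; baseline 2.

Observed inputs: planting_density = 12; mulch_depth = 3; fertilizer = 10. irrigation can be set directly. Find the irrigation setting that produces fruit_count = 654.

irrigation = 6

Substituting into the N_uptake equation gives N_uptake = 3*irrigation + 21.
So root_mass = 9*irrigation + 106.
fruit_count becomes 36*irrigation + 438.
Solve 36*irrigation + 438 = 654: irrigation = (654 - 438) / 36 = 6.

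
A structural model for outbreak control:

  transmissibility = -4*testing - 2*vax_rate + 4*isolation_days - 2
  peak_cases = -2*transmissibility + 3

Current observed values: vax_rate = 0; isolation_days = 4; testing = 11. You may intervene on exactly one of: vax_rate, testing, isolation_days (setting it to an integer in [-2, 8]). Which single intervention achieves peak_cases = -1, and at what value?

set testing = 3

Intervening on vax_rate: peak_cases = 4*vax_rate + 63. Reaching -1 requires vax_rate = -16, outside [-2, 8].
Intervening on testing: with other inputs at their observed values, peak_cases = 8*testing - 25. Solving for -1 gives testing = 3, within [-2, 8].
Intervening on isolation_days: peak_cases = -8*isolation_days + 95. Reaching -1 requires isolation_days = 12, outside [-2, 8].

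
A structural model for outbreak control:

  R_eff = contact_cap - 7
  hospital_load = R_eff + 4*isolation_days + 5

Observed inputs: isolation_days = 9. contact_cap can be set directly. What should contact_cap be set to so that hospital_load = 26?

contact_cap = -8

Substituting into the hospital_load equation gives hospital_load = contact_cap + 34.
Solve contact_cap + 34 = 26: contact_cap = (26 - 34) / 1 = -8.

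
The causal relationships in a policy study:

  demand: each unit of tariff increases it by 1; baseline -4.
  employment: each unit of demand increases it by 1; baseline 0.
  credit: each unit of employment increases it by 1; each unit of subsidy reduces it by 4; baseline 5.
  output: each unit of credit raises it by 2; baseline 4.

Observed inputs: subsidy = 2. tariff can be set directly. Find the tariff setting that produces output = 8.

Substituting into the employment equation gives employment = tariff - 4.
This gives credit = tariff - 7.
Substituting into the output equation gives output = 2*tariff - 10.
Solve 2*tariff - 10 = 8: tariff = (8 + 10) / 2 = 9.

tariff = 9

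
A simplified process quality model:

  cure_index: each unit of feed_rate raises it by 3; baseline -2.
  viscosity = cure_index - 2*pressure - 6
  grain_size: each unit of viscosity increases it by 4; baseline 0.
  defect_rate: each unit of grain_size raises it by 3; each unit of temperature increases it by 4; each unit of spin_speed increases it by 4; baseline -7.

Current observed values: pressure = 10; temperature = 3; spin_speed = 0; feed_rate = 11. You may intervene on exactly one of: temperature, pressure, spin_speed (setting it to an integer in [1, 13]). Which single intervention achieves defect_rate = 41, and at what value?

Intervening on temperature: defect_rate = 4*temperature + 53. Reaching 41 requires temperature = -3, outside [1, 13].
Intervening on pressure: with other inputs at their observed values, defect_rate = -24*pressure + 305. Solving for 41 gives pressure = 11, within [1, 13].
Intervening on spin_speed: defect_rate = 4*spin_speed + 65. Reaching 41 requires spin_speed = -6, outside [1, 13].

set pressure = 11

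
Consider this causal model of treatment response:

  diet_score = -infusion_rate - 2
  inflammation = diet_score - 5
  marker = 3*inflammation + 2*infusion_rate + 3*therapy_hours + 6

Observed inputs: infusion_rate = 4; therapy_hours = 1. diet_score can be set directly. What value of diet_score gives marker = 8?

Intervening on diet_score fixes its value directly, overriding its dependence on infusion_rate.
Substituting into the marker equation gives marker = 3*diet_score + 2.
Solve 3*diet_score + 2 = 8: diet_score = (8 - 2) / 3 = 2.

diet_score = 2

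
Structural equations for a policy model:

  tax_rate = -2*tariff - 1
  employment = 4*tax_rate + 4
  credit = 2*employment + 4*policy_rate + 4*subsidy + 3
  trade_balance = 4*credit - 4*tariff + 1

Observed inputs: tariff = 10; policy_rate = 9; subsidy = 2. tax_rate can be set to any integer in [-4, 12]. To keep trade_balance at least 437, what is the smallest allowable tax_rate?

Intervening on tax_rate fixes its value directly, overriding its dependence on tariff.
Substituting into the credit equation gives credit = 8*tax_rate + 55.
Substituting into the trade_balance equation gives trade_balance = 32*tax_rate + 181.
Require 32*tax_rate + 181 ≥ 437, so tax_rate ≥ 8.
The smallest integer in [-4, 12] satisfying this is 8.

tax_rate = 8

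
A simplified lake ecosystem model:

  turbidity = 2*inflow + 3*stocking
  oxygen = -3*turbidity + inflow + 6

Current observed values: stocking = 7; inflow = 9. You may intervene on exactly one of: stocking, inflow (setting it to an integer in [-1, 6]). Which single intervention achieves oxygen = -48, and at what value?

Intervening on stocking: with other inputs at their observed values, oxygen = -9*stocking - 39. Solving for -48 gives stocking = 1, within [-1, 6].
Intervening on inflow: oxygen = -5*inflow - 57. Reaching -48 requires inflow = -9/5, not an integer.

set stocking = 1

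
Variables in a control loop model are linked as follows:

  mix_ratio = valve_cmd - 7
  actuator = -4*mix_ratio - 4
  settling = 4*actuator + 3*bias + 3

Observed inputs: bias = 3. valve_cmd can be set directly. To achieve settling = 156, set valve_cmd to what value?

valve_cmd = -3

Substituting into the actuator equation gives actuator = -4*valve_cmd + 24.
Substituting into the settling equation gives settling = -16*valve_cmd + 108.
Solve -16*valve_cmd + 108 = 156: valve_cmd = (156 - 108) / -16 = -3.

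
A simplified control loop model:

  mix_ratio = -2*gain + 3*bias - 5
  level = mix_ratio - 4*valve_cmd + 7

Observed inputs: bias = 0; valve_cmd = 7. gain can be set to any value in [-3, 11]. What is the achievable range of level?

-48 to -20

Substituting into the mix_ratio equation gives mix_ratio = -2*gain - 5.
Substituting into the level equation gives level = -2*gain - 26.
Linear in gain, so extremes are at the endpoints: gain = -3 gives level = -20; gain = 11 gives level = -48.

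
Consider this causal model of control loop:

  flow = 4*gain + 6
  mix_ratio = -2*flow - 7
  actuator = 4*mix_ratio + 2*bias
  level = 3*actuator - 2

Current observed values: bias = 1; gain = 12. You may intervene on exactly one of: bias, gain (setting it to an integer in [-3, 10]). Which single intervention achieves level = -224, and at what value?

Intervening on bias: level = 6*bias - 1382. Reaching -224 requires bias = 193, outside [-3, 10].
Intervening on gain: with other inputs at their observed values, level = -96*gain - 224. Solving for -224 gives gain = 0, within [-3, 10].

set gain = 0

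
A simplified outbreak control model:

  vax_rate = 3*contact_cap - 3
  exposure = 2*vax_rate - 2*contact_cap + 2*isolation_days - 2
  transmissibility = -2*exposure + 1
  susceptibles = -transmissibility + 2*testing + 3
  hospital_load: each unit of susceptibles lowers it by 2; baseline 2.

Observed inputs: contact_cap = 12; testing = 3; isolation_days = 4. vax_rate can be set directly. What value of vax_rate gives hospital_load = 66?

vax_rate = -1

Intervening on vax_rate fixes its value directly, overriding its dependence on contact_cap.
Substituting into the exposure equation gives exposure = 2*vax_rate - 18.
Substituting into the transmissibility equation gives transmissibility = -4*vax_rate + 37.
Substituting into the susceptibles equation gives susceptibles = 4*vax_rate - 28.
This gives hospital_load = -8*vax_rate + 58.
Solve -8*vax_rate + 58 = 66: vax_rate = (66 - 58) / -8 = -1.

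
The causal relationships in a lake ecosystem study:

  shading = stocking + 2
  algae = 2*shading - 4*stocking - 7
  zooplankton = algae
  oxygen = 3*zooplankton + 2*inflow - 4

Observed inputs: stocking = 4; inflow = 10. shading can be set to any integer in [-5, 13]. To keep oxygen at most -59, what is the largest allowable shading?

shading = -1

Intervening on shading fixes its value directly, overriding its dependence on stocking.
Substituting into the algae equation gives algae = 2*shading - 23.
Substituting into the zooplankton equation gives zooplankton = 2*shading - 23.
This gives oxygen = 6*shading - 53.
Require 6*shading - 53 ≤ -59, so shading ≤ -1.
The largest integer in [-5, 13] satisfying this is -1.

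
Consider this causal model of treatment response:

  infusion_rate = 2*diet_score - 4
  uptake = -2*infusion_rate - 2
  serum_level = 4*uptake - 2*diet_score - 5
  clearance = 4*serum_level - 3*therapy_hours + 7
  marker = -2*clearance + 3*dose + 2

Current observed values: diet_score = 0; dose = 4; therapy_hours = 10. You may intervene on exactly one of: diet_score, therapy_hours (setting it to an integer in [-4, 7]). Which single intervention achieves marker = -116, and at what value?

Intervening on diet_score: marker = 144*diet_score - 92. Reaching -116 requires diet_score = -1/6, not an integer.
Intervening on therapy_hours: with other inputs at their observed values, marker = 6*therapy_hours - 152. Solving for -116 gives therapy_hours = 6, within [-4, 7].

set therapy_hours = 6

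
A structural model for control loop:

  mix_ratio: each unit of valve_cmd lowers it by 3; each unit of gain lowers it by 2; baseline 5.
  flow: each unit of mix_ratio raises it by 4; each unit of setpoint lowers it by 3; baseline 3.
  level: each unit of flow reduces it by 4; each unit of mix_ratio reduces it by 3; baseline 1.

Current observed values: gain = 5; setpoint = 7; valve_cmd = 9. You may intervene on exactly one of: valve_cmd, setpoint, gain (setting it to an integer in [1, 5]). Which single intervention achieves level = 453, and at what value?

set valve_cmd = 5

Intervening on valve_cmd: with other inputs at their observed values, level = 57*valve_cmd + 168. Solving for 453 gives valve_cmd = 5, within [1, 5].
Intervening on setpoint: level = 12*setpoint + 597. Reaching 453 requires setpoint = -12, outside [1, 5].
Intervening on gain: level = 38*gain + 491. Reaching 453 requires gain = -1, outside [1, 5].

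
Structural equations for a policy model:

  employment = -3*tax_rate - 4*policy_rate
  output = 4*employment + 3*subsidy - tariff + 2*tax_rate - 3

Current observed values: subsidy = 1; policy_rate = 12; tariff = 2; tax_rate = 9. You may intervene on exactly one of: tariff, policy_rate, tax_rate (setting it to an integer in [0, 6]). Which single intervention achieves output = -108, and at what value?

set policy_rate = 1

Intervening on tariff: output = -tariff - 282. Reaching -108 requires tariff = -174, outside [0, 6].
Intervening on policy_rate: with other inputs at their observed values, output = -16*policy_rate - 92. Solving for -108 gives policy_rate = 1, within [0, 6].
Intervening on tax_rate: output = -10*tax_rate - 194. Reaching -108 requires tax_rate = -43/5, not an integer.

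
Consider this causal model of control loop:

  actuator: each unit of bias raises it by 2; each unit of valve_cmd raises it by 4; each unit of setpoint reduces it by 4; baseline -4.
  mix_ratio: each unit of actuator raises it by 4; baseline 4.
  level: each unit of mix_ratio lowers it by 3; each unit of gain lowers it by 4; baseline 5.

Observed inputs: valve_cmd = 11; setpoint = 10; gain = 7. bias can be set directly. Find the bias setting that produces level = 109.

bias = -6

Substituting into the actuator equation gives actuator = 2*bias.
Substituting into the mix_ratio equation gives mix_ratio = 8*bias + 4.
So level = -24*bias - 35.
Solve -24*bias - 35 = 109: bias = (109 + 35) / -24 = -6.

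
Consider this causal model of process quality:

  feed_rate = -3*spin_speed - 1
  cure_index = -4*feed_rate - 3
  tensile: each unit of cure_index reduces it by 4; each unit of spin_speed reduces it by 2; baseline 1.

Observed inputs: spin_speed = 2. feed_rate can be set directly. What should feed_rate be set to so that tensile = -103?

feed_rate = -7

Intervening on feed_rate fixes its value directly, overriding its dependence on spin_speed.
Substituting into the tensile equation gives tensile = 16*feed_rate + 9.
Solve 16*feed_rate + 9 = -103: feed_rate = (-103 - 9) / 16 = -7.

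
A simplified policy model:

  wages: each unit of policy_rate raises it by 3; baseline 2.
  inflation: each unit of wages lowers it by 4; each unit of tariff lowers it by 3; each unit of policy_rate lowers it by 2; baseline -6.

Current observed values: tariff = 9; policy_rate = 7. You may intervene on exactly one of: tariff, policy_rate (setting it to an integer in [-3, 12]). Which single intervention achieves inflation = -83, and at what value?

set policy_rate = 3

Intervening on tariff: inflation = -3*tariff - 112. Reaching -83 requires tariff = -29/3, not an integer.
Intervening on policy_rate: with other inputs at their observed values, inflation = -14*policy_rate - 41. Solving for -83 gives policy_rate = 3, within [-3, 12].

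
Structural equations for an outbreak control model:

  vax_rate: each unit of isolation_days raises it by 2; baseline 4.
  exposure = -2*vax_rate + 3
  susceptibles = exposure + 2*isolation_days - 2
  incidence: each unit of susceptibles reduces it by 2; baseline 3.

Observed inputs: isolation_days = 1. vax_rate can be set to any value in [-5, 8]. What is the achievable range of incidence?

-23 to 29

Intervening on vax_rate fixes its value directly, overriding its dependence on isolation_days.
Substituting into the susceptibles equation gives susceptibles = -2*vax_rate + 3.
incidence becomes 4*vax_rate - 3.
Linear in vax_rate, so extremes are at the endpoints: vax_rate = -5 gives incidence = -23; vax_rate = 8 gives incidence = 29.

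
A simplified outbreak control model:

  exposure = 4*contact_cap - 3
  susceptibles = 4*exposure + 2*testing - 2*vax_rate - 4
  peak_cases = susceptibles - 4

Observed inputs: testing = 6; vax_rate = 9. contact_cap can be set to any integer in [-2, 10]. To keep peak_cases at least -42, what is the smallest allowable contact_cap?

Substituting into the susceptibles equation gives susceptibles = 16*contact_cap - 22.
Substituting into the peak_cases equation gives peak_cases = 16*contact_cap - 26.
Require 16*contact_cap - 26 ≥ -42, so contact_cap ≥ -1.
The smallest integer in [-2, 10] satisfying this is -1.

contact_cap = -1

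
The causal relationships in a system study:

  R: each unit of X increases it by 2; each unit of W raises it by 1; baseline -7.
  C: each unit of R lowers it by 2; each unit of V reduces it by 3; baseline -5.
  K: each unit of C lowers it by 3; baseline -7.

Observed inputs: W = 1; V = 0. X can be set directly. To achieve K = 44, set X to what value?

X = 6

Substituting into the R equation gives R = 2*X - 6.
Substituting into the C equation gives C = -4*X + 7.
This gives K = 12*X - 28.
Solve 12*X - 28 = 44: X = (44 + 28) / 12 = 6.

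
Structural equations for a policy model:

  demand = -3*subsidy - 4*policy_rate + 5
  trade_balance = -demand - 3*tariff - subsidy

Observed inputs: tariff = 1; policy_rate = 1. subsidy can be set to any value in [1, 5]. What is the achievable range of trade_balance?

-2 to 6

Substituting into the demand equation gives demand = -3*subsidy + 1.
Substituting into the trade_balance equation gives trade_balance = 2*subsidy - 4.
Linear in subsidy, so extremes are at the endpoints: subsidy = 1 gives trade_balance = -2; subsidy = 5 gives trade_balance = 6.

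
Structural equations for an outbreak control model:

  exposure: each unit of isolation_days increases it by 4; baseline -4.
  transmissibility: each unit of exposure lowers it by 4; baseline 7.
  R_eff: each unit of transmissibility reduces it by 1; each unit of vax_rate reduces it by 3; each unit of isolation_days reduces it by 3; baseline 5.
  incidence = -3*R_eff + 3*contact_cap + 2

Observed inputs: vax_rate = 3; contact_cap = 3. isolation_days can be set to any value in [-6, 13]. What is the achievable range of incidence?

Substituting into the transmissibility equation gives transmissibility = -16*isolation_days + 23.
So R_eff = 13*isolation_days - 27.
This gives incidence = -39*isolation_days + 92.
Linear in isolation_days, so extremes are at the endpoints: isolation_days = -6 gives incidence = 326; isolation_days = 13 gives incidence = -415.

-415 to 326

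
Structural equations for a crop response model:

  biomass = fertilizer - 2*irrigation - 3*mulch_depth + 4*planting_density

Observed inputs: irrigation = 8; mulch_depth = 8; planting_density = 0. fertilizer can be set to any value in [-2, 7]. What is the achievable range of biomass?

-42 to -33

Substituting into the biomass equation gives biomass = fertilizer - 40.
Linear in fertilizer, so extremes are at the endpoints: fertilizer = -2 gives biomass = -42; fertilizer = 7 gives biomass = -33.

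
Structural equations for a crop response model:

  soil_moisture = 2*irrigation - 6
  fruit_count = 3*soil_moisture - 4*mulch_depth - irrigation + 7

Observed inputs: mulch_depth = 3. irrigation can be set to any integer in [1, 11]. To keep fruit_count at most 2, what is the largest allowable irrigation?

Substituting into the fruit_count equation gives fruit_count = 5*irrigation - 23.
Require 5*irrigation - 23 ≤ 2, so irrigation ≤ 5.
The largest integer in [1, 11] satisfying this is 5.

irrigation = 5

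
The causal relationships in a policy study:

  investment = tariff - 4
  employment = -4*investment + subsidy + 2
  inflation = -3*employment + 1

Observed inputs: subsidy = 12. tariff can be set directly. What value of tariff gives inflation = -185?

tariff = -8

Substituting into the employment equation gives employment = -4*tariff + 30.
Substituting into the inflation equation gives inflation = 12*tariff - 89.
Solve 12*tariff - 89 = -185: tariff = (-185 + 89) / 12 = -8.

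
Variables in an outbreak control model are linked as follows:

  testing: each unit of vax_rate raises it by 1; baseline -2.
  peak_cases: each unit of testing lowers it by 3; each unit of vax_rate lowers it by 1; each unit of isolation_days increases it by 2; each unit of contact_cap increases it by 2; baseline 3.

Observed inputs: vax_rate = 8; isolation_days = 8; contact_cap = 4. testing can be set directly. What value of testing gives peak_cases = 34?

testing = -5

Intervening on testing fixes its value directly, overriding its dependence on vax_rate.
Substituting into the peak_cases equation gives peak_cases = -3*testing + 19.
Solve -3*testing + 19 = 34: testing = (34 - 19) / -3 = -5.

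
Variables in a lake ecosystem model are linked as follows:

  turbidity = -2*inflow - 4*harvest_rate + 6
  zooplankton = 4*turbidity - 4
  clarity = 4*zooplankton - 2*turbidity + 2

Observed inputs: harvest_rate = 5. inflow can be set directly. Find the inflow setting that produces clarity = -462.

Substituting into the turbidity equation gives turbidity = -2*inflow - 14.
Substituting into the zooplankton equation gives zooplankton = -8*inflow - 60.
So clarity = -28*inflow - 210.
Solve -28*inflow - 210 = -462: inflow = (-462 + 210) / -28 = 9.

inflow = 9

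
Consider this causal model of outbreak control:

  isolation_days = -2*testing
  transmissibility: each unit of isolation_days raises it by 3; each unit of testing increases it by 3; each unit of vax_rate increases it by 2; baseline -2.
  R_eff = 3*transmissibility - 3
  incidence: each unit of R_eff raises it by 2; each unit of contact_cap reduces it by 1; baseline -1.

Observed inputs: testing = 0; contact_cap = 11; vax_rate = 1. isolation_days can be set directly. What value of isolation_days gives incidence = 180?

isolation_days = 11

Intervening on isolation_days fixes its value directly, overriding its dependence on testing.
Substituting into the transmissibility equation gives transmissibility = 3*isolation_days.
R_eff becomes 9*isolation_days - 3.
Substituting into the incidence equation gives incidence = 18*isolation_days - 18.
Solve 18*isolation_days - 18 = 180: isolation_days = (180 + 18) / 18 = 11.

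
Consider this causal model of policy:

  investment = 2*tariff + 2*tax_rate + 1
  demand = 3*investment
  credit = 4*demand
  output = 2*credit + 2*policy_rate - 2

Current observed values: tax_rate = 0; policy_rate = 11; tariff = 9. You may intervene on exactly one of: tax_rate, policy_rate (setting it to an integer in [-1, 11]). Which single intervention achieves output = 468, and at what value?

Intervening on tax_rate: output = 48*tax_rate + 476. Reaching 468 requires tax_rate = -1/6, not an integer.
Intervening on policy_rate: with other inputs at their observed values, output = 2*policy_rate + 454. Solving for 468 gives policy_rate = 7, within [-1, 11].

set policy_rate = 7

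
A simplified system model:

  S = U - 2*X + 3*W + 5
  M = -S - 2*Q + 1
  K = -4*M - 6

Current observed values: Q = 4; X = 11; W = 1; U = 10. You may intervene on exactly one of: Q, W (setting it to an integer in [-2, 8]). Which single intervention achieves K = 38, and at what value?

Intervening on Q: with other inputs at their observed values, K = 8*Q - 26. Solving for 38 gives Q = 8, within [-2, 8].
Intervening on W: K = 12*W - 6. Reaching 38 requires W = 11/3, not an integer.

set Q = 8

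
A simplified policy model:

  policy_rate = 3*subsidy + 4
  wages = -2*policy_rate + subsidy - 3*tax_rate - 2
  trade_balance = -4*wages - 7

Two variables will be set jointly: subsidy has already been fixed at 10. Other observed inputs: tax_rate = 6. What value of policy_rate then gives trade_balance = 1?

policy_rate = -4

With subsidy held at 10:
Intervening on policy_rate fixes its value directly, overriding its dependence on subsidy.
Substituting into the wages equation gives wages = -2*policy_rate - 10.
This gives trade_balance = 8*policy_rate + 33.
Solve 8*policy_rate + 33 = 1: policy_rate = (1 - 33) / 8 = -4.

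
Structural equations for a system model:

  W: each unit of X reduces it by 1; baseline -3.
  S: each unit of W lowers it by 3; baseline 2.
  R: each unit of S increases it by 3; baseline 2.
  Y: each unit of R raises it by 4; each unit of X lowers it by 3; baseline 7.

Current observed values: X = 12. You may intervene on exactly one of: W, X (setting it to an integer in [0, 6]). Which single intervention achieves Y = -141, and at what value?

Intervening on W: with other inputs at their observed values, Y = -36*W + 3. Solving for -141 gives W = 4, within [0, 6].
Intervening on X: Y = 33*X + 147. Reaching -141 requires X = -96/11, not an integer.

set W = 4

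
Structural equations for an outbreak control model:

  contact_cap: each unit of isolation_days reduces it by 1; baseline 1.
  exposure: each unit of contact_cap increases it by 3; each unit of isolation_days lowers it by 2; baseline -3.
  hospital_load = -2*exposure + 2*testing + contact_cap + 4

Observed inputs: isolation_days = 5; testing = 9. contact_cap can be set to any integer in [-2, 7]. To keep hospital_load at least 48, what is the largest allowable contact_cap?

Intervening on contact_cap fixes its value directly, overriding its dependence on isolation_days.
Substituting into the exposure equation gives exposure = 3*contact_cap - 13.
This gives hospital_load = -5*contact_cap + 48.
Require -5*contact_cap + 48 ≥ 48, so contact_cap ≤ 0.
The largest integer in [-2, 7] satisfying this is 0.

contact_cap = 0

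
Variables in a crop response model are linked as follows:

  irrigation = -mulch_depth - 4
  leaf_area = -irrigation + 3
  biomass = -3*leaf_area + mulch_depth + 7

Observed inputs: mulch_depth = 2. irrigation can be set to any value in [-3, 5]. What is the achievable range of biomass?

-9 to 15

Intervening on irrigation fixes its value directly, overriding its dependence on mulch_depth.
Substituting into the biomass equation gives biomass = 3*irrigation.
Linear in irrigation, so extremes are at the endpoints: irrigation = -3 gives biomass = -9; irrigation = 5 gives biomass = 15.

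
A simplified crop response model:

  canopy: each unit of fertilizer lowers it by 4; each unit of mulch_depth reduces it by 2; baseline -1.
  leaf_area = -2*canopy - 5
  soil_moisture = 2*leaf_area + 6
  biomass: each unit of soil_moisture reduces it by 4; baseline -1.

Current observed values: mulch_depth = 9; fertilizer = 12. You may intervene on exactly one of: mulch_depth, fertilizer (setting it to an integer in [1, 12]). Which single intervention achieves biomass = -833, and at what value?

Intervening on mulch_depth: with other inputs at their observed values, biomass = -32*mulch_depth - 769. Solving for -833 gives mulch_depth = 2, within [1, 12].
Intervening on fertilizer: biomass = -64*fertilizer - 289. Reaching -833 requires fertilizer = 17/2, not an integer.

set mulch_depth = 2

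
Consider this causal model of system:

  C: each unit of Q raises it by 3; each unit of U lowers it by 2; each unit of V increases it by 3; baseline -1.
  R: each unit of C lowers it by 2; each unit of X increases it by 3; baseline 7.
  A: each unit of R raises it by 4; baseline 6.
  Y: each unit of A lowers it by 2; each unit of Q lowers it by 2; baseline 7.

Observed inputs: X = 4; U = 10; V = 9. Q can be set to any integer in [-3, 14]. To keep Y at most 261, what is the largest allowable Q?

Substituting into the C equation gives C = 3*Q + 6.
This gives R = -6*Q + 7.
Substituting into the A equation gives A = -24*Q + 34.
Y becomes 46*Q - 61.
Require 46*Q - 61 ≤ 261, so Q ≤ 7.
The largest integer in [-3, 14] satisfying this is 7.

Q = 7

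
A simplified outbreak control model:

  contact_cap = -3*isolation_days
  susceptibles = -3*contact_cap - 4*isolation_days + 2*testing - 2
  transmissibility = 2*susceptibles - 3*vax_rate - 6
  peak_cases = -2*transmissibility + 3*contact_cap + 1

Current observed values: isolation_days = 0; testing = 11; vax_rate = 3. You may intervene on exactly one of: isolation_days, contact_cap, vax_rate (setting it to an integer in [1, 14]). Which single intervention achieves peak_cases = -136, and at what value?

set isolation_days = 3

Intervening on isolation_days: with other inputs at their observed values, peak_cases = -29*isolation_days - 49. Solving for -136 gives isolation_days = 3, within [1, 14].
Intervening on contact_cap: peak_cases = 15*contact_cap - 49. Reaching -136 requires contact_cap = -29/5, not an integer.
Intervening on vax_rate: peak_cases = 6*vax_rate - 67. Reaching -136 requires vax_rate = -23/2, not an integer.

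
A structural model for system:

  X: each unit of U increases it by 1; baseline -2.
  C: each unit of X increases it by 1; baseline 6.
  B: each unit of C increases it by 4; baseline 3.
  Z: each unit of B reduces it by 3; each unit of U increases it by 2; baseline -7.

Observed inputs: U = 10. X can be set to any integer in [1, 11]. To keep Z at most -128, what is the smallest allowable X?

X = 5

Intervening on X fixes its value directly, overriding its dependence on U.
Substituting into the B equation gives B = 4*X + 27.
Substituting into the Z equation gives Z = -12*X - 68.
Require -12*X - 68 ≤ -128, so X ≥ 5.
The smallest integer in [1, 11] satisfying this is 5.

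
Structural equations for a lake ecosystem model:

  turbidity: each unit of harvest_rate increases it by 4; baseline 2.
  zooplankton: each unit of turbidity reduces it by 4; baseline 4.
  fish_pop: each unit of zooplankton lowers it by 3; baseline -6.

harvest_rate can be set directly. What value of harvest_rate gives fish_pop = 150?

Substituting into the zooplankton equation gives zooplankton = -16*harvest_rate - 4.
Substituting into the fish_pop equation gives fish_pop = 48*harvest_rate + 6.
Solve 48*harvest_rate + 6 = 150: harvest_rate = (150 - 6) / 48 = 3.

harvest_rate = 3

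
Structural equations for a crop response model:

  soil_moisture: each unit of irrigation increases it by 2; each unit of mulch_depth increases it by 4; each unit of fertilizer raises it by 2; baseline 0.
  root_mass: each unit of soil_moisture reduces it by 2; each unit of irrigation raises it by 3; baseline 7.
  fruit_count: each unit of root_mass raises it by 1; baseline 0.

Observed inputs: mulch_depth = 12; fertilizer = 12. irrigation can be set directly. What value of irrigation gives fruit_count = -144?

irrigation = 7

Substituting into the soil_moisture equation gives soil_moisture = 2*irrigation + 72.
Substituting into the root_mass equation gives root_mass = -irrigation - 137.
fruit_count becomes -irrigation - 137.
Solve -irrigation - 137 = -144: irrigation = (-144 + 137) / -1 = 7.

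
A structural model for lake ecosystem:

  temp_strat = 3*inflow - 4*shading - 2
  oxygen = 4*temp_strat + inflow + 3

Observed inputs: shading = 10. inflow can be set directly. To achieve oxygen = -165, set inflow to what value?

inflow = 0

Substituting into the temp_strat equation gives temp_strat = 3*inflow - 42.
oxygen becomes 13*inflow - 165.
Solve 13*inflow - 165 = -165: inflow = (-165 + 165) / 13 = 0.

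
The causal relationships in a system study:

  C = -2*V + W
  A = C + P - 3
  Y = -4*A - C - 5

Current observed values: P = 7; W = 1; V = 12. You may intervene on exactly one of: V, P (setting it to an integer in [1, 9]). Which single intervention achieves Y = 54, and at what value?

set V = 8

Intervening on V: with other inputs at their observed values, Y = 10*V - 26. Solving for 54 gives V = 8, within [1, 9].
Intervening on P: Y = -4*P + 122. Reaching 54 requires P = 17, outside [1, 9].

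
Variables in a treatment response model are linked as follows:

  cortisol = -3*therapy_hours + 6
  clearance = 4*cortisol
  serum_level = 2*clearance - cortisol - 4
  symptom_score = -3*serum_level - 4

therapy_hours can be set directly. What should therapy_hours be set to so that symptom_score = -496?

Substituting into the clearance equation gives clearance = -12*therapy_hours + 24.
serum_level becomes -21*therapy_hours + 38.
This gives symptom_score = 63*therapy_hours - 118.
Solve 63*therapy_hours - 118 = -496: therapy_hours = (-496 + 118) / 63 = -6.

therapy_hours = -6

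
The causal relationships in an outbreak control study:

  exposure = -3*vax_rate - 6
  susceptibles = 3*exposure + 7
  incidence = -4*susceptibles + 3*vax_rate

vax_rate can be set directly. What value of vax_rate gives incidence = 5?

vax_rate = -1

Substituting into the susceptibles equation gives susceptibles = -9*vax_rate - 11.
So incidence = 39*vax_rate + 44.
Solve 39*vax_rate + 44 = 5: vax_rate = (5 - 44) / 39 = -1.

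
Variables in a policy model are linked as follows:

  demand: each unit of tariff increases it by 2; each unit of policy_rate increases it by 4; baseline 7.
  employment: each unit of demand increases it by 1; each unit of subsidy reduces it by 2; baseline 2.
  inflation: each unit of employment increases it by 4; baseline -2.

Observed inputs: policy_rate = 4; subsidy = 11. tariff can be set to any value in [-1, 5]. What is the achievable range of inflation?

2 to 50

Substituting into the demand equation gives demand = 2*tariff + 23.
Substituting into the employment equation gives employment = 2*tariff + 3.
This gives inflation = 8*tariff + 10.
Linear in tariff, so extremes are at the endpoints: tariff = -1 gives inflation = 2; tariff = 5 gives inflation = 50.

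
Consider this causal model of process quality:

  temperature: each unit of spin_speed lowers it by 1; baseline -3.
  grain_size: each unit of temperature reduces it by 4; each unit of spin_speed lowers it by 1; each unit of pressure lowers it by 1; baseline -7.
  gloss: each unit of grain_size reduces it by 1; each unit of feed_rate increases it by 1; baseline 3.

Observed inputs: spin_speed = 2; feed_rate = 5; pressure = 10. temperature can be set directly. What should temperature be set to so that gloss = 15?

temperature = -3

Intervening on temperature fixes its value directly, overriding its dependence on spin_speed.
Substituting into the grain_size equation gives grain_size = -4*temperature - 19.
gloss becomes 4*temperature + 27.
Solve 4*temperature + 27 = 15: temperature = (15 - 27) / 4 = -3.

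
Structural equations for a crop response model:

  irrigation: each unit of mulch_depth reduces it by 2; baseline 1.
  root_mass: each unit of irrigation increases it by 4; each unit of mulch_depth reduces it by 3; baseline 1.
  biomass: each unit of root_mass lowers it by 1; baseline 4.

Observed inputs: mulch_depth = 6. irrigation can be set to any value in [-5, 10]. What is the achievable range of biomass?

-19 to 41

Intervening on irrigation fixes its value directly, overriding its dependence on mulch_depth.
Substituting into the root_mass equation gives root_mass = 4*irrigation - 17.
Substituting into the biomass equation gives biomass = -4*irrigation + 21.
Linear in irrigation, so extremes are at the endpoints: irrigation = -5 gives biomass = 41; irrigation = 10 gives biomass = -19.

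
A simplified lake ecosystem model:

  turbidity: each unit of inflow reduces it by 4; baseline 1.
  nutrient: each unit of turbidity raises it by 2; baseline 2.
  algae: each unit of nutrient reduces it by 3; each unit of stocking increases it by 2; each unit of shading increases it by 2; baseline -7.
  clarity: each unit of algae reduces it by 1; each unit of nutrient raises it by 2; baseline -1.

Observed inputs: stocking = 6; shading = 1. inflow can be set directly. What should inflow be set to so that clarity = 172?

Substituting into the nutrient equation gives nutrient = -8*inflow + 4.
Substituting into the algae equation gives algae = 24*inflow - 5.
clarity becomes -40*inflow + 12.
Solve -40*inflow + 12 = 172: inflow = (172 - 12) / -40 = -4.

inflow = -4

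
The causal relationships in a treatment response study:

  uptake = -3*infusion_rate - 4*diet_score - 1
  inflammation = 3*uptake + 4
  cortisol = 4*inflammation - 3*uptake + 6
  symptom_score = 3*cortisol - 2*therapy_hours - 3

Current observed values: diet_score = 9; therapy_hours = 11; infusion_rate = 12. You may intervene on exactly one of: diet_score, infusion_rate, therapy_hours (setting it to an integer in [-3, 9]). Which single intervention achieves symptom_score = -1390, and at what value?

set diet_score = 4

Intervening on diet_score: with other inputs at their observed values, symptom_score = -108*diet_score - 958. Solving for -1390 gives diet_score = 4, within [-3, 9].
Intervening on infusion_rate: symptom_score = -81*infusion_rate - 958. Reaching -1390 requires infusion_rate = 16/3, not an integer.
Intervening on therapy_hours: symptom_score = -2*therapy_hours - 1908. Reaching -1390 requires therapy_hours = -259, outside [-3, 9].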